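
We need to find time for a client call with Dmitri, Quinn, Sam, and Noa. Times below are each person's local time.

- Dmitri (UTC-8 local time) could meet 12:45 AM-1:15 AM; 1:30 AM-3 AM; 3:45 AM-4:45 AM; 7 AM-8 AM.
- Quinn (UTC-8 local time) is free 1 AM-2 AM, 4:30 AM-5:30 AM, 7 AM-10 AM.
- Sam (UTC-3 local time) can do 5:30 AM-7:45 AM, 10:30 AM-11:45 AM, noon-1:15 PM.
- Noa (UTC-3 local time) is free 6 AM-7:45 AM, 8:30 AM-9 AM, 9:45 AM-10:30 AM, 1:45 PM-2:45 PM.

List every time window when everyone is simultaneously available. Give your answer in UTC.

Dmitri in UTC: 08:45-09:15, 09:30-11:00, 11:45-12:45, 15:00-16:00 (add 8h to convert from UTC-8).
Quinn in UTC: 09:00-10:00, 12:30-13:30, 15:00-18:00 (add 8h to convert from UTC-8).
Sam in UTC: 08:30-10:45, 13:30-14:45, 15:00-16:15 (add 3h to convert from UTC-3).
Noa in UTC: 09:00-10:45, 11:30-12:00, 12:45-13:30, 16:45-17:45 (add 3h to convert from UTC-3).
Dmitri ∩ Quinn: 09:00-09:15, 09:30-10:00, 12:30-12:45, 15:00-16:00.
Dmitri ∩ Quinn ∩ Sam: 09:00-09:15, 09:30-10:00, 15:00-16:00.
Dmitri ∩ Quinn ∩ Sam ∩ Noa: 09:00-09:15, 09:30-10:00.
Those are the intersection windows.

09:00-09:15, 09:30-10:00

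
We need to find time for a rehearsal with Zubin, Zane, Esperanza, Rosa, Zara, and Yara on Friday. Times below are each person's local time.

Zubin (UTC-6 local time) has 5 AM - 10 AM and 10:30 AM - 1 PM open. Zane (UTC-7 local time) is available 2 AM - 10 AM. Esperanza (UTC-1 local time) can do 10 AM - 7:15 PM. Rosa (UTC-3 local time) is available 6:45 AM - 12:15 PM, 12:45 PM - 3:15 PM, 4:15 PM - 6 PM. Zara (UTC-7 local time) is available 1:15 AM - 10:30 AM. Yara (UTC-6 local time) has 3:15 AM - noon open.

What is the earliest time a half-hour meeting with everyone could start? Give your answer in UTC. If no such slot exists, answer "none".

11:00

Zubin in UTC: 11:00-16:00, 16:30-19:00 (add 6h to convert from UTC-6).
Zane in UTC: 09:00-17:00 (add 7h to convert from UTC-7).
Esperanza in UTC: 11:00-20:15 (add 1h to convert from UTC-1).
Rosa in UTC: 09:45-15:15, 15:45-18:15, 19:15-21:00 (add 3h to convert from UTC-3).
Zara in UTC: 08:15-17:30 (add 7h to convert from UTC-7).
Yara in UTC: 09:15-18:00 (add 6h to convert from UTC-6).
Zubin ∩ Zane: 11:00-16:00, 16:30-17:00.
Zubin ∩ Zane ∩ Esperanza: 11:00-16:00, 16:30-17:00.
Zubin ∩ Zane ∩ Esperanza ∩ Rosa: 11:00-15:15, 15:45-16:00, 16:30-17:00.
Zubin ∩ Zane ∩ Esperanza ∩ Rosa ∩ Zara: 11:00-15:15, 15:45-16:00, 16:30-17:00.
Zubin ∩ Zane ∩ Esperanza ∩ Rosa ∩ Zara ∩ Yara: 11:00-15:15, 15:45-16:00, 16:30-17:00.
So the common availability across everyone is 11:00-15:15, 15:45-16:00, 16:30-17:00.
The first common window of at least 30 minutes is 11:00-15:15, so the earliest start is 11:00.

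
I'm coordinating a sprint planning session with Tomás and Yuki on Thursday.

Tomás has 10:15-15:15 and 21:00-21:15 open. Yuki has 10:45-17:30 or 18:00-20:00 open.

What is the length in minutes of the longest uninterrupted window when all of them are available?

270

Tomás ∩ Yuki: 10:45-15:15.
The longest is 10:45-15:15 at 270 minutes.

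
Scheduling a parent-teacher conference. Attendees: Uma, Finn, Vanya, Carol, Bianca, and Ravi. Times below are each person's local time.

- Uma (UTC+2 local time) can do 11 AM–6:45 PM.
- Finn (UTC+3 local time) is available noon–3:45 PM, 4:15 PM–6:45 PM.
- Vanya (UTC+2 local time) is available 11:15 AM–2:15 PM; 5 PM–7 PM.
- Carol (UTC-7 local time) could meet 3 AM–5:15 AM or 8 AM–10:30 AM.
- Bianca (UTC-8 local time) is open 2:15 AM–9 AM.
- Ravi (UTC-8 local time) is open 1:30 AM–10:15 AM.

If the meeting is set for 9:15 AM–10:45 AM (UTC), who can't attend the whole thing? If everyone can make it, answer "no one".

Uma in UTC: 09:00-16:45 (subtract 2h to convert from UTC+2).
Finn in UTC: 09:00-12:45, 13:15-15:45 (subtract 3h to convert from UTC+3).
Vanya in UTC: 09:15-12:15, 15:00-17:00 (subtract 2h to convert from UTC+2).
Carol in UTC: 10:00-12:15, 15:00-17:30 (add 7h to convert from UTC-7).
Bianca in UTC: 10:15-17:00 (add 8h to convert from UTC-8).
Ravi in UTC: 09:30-18:15 (add 8h to convert from UTC-8).
Uma: free for 09:15-10:45. Finn: free for 09:15-10:45. Vanya: free for 09:15-10:45. Carol: not fully free for 09:15-10:45. Bianca: not fully free for 09:15-10:45. Ravi: not fully free for 09:15-10:45.

Bianca, Carol, Ravi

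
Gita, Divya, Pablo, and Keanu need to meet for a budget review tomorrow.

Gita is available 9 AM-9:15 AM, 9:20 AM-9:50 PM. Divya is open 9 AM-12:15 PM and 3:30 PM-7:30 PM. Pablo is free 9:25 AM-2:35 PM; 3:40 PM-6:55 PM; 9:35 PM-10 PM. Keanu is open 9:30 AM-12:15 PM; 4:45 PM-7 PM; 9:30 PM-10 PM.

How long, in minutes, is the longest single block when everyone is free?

Gita ∩ Divya: 09:00-09:15, 09:20-12:15, 15:30-19:30.
Gita ∩ Divya ∩ Pablo: 09:25-12:15, 15:40-18:55.
Gita ∩ Divya ∩ Pablo ∩ Keanu: 09:30-12:15, 16:45-18:55.
The longest is 09:30-12:15 at 165 minutes.

165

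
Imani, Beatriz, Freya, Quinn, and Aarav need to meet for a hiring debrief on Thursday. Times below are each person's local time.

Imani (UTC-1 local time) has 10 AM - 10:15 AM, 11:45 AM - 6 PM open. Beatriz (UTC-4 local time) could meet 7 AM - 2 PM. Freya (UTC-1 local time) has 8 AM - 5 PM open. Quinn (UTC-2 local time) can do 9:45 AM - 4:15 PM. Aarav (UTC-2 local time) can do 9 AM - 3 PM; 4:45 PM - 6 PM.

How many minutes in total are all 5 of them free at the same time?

Imani in UTC: 11:00-11:15, 12:45-19:00 (add 1h to convert from UTC-1).
Beatriz in UTC: 11:00-18:00 (add 4h to convert from UTC-4).
Freya in UTC: 09:00-18:00 (add 1h to convert from UTC-1).
Quinn in UTC: 11:45-18:15 (add 2h to convert from UTC-2).
Aarav in UTC: 11:00-17:00, 18:45-20:00 (add 2h to convert from UTC-2).
Imani ∩ Beatriz: 11:00-11:15, 12:45-18:00.
Imani ∩ Beatriz ∩ Freya: 11:00-11:15, 12:45-18:00.
Imani ∩ Beatriz ∩ Freya ∩ Quinn: 12:45-18:00.
Imani ∩ Beatriz ∩ Freya ∩ Quinn ∩ Aarav: 12:45-17:00.
That's a single block of 255 minutes.

255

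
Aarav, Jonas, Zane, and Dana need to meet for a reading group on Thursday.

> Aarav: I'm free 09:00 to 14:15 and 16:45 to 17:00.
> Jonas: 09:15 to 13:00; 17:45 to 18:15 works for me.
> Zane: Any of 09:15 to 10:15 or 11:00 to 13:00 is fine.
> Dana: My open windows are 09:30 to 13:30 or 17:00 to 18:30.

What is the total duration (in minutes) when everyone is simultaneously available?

Aarav ∩ Jonas: 09:15-13:00.
Aarav ∩ Jonas ∩ Zane: 09:15-10:15, 11:00-13:00.
Aarav ∩ Jonas ∩ Zane ∩ Dana: 09:30-10:15, 11:00-13:00.
Those are the intersection windows.
Summing the common windows: 45 + 120 = 165 minutes.

165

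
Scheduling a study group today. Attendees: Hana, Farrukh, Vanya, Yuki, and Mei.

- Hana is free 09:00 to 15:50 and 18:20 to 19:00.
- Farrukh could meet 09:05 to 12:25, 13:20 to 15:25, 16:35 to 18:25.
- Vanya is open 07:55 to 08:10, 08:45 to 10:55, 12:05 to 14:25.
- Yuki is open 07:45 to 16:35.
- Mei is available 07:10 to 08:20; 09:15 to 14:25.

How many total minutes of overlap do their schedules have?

185

Hana ∩ Farrukh: 09:05-12:25, 13:20-15:25, 18:20-18:25.
Hana ∩ Farrukh ∩ Vanya: 09:05-10:55, 12:05-12:25, 13:20-14:25.
Hana ∩ Farrukh ∩ Vanya ∩ Yuki: 09:05-10:55, 12:05-12:25, 13:20-14:25.
Hana ∩ Farrukh ∩ Vanya ∩ Yuki ∩ Mei: 09:15-10:55, 12:05-12:25, 13:20-14:25.
Summing the common windows: 100 + 20 + 65 = 185 minutes.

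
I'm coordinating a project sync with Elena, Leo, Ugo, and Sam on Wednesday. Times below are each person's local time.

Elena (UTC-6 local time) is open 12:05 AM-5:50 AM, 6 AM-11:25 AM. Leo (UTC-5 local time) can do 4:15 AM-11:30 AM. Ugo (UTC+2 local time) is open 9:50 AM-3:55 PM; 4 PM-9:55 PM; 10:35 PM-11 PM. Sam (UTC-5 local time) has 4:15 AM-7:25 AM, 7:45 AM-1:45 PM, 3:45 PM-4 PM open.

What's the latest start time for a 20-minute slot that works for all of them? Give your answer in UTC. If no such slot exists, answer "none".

Elena in UTC: 06:05-11:50, 12:00-17:25 (add 6h to convert from UTC-6).
Leo in UTC: 09:15-16:30 (add 5h to convert from UTC-5).
Ugo in UTC: 07:50-13:55, 14:00-19:55, 20:35-21:00 (subtract 2h to convert from UTC+2).
Sam in UTC: 09:15-12:25, 12:45-18:45, 20:45-21:00 (add 5h to convert from UTC-5).
Elena ∩ Leo: 09:15-11:50, 12:00-16:30.
Elena ∩ Leo ∩ Ugo: 09:15-11:50, 12:00-13:55, 14:00-16:30.
Elena ∩ Leo ∩ Ugo ∩ Sam: 09:15-11:50, 12:00-12:25, 12:45-13:55, 14:00-16:30.
The last common window of at least 20 minutes is 14:00-16:30; a 20-minute meeting can start as late as 16:10 and still end by 16:30.

16:10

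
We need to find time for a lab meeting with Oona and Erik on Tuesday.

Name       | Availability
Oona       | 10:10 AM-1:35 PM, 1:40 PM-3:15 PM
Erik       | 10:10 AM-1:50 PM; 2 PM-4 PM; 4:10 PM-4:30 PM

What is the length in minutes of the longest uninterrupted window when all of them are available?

205

Oona ∩ Erik: 10:10-13:35, 13:40-13:50, 14:00-15:15.
The longest is 10:10-13:35 at 205 minutes.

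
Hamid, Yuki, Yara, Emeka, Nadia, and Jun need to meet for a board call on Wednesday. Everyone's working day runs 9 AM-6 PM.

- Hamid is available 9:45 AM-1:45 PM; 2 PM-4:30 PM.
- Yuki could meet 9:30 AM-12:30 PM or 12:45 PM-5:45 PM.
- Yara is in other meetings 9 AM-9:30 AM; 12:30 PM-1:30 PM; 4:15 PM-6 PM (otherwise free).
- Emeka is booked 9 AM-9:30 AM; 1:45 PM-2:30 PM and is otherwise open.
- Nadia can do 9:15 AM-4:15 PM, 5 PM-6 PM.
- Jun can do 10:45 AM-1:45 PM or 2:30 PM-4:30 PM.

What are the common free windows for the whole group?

10:45-12:30, 13:30-13:45, 14:30-16:15

Hamid free: 09:45-13:45, 14:00-16:30.
Yuki free: 09:30-12:30, 12:45-17:45.
Yara free: 09:30-12:30, 13:30-16:15 (invert busy blocks within the working day).
Emeka free: 09:30-13:45, 14:30-18:00 (invert busy blocks within the working day).
Nadia free: 09:15-16:15, 17:00-18:00.
Jun free: 10:45-13:45, 14:30-16:30.
Hamid ∩ Yuki: 09:45-12:30, 12:45-13:45, 14:00-16:30.
Hamid ∩ Yuki ∩ Yara: 09:45-12:30, 13:30-13:45, 14:00-16:15.
Hamid ∩ Yuki ∩ Yara ∩ Emeka: 09:45-12:30, 13:30-13:45, 14:30-16:15.
Hamid ∩ Yuki ∩ Yara ∩ Emeka ∩ Nadia: 09:45-12:30, 13:30-13:45, 14:30-16:15.
Hamid ∩ Yuki ∩ Yara ∩ Emeka ∩ Nadia ∩ Jun: 10:45-12:30, 13:30-13:45, 14:30-16:15.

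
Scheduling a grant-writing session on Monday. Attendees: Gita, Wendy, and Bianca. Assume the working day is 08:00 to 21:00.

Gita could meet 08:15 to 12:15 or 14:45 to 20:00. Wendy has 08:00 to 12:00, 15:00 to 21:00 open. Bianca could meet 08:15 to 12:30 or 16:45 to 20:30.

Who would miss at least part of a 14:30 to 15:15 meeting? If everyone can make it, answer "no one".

Bianca, Gita, Wendy

Gita: not fully free for 14:30-15:15. Wendy: not fully free for 14:30-15:15. Bianca: not fully free for 14:30-15:15.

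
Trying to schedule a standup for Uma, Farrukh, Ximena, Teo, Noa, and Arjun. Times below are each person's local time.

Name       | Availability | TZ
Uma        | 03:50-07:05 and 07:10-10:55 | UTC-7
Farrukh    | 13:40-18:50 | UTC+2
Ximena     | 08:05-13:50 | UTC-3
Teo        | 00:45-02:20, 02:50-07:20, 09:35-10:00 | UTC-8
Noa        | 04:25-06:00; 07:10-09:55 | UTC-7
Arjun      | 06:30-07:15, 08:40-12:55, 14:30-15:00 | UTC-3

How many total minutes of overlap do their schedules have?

150

Uma in UTC: 10:50-14:05, 14:10-17:55 (add 7h to convert from UTC-7).
Farrukh in UTC: 11:40-16:50 (subtract 2h to convert from UTC+2).
Ximena in UTC: 11:05-16:50 (add 3h to convert from UTC-3).
Teo in UTC: 08:45-10:20, 10:50-15:20, 17:35-18:00 (add 8h to convert from UTC-8).
Noa in UTC: 11:25-13:00, 14:10-16:55 (add 7h to convert from UTC-7).
Arjun in UTC: 09:30-10:15, 11:40-15:55, 17:30-18:00 (add 3h to convert from UTC-3).
Uma ∩ Farrukh: 11:40-14:05, 14:10-16:50.
Uma ∩ Farrukh ∩ Ximena: 11:40-14:05, 14:10-16:50.
Uma ∩ Farrukh ∩ Ximena ∩ Teo: 11:40-14:05, 14:10-15:20.
Uma ∩ Farrukh ∩ Ximena ∩ Teo ∩ Noa: 11:40-13:00, 14:10-15:20.
Uma ∩ Farrukh ∩ Ximena ∩ Teo ∩ Noa ∩ Arjun: 11:40-13:00, 14:10-15:20.
Summing the common windows: 80 + 70 = 150 minutes.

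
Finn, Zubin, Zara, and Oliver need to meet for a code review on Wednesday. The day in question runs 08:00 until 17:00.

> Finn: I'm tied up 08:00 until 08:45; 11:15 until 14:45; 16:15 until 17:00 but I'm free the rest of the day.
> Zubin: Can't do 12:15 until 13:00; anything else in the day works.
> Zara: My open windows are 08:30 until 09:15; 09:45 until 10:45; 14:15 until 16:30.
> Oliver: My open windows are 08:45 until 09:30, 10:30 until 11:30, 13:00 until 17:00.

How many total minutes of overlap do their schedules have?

Finn free: 08:45-11:15, 14:45-16:15 (invert busy blocks within the working day).
Zubin free: 08:00-12:15, 13:00-17:00 (invert busy blocks within the working day).
Zara free: 08:30-09:15, 09:45-10:45, 14:15-16:30.
Oliver free: 08:45-09:30, 10:30-11:30, 13:00-17:00.
Finn ∩ Zubin: 08:45-11:15, 14:45-16:15.
Finn ∩ Zubin ∩ Zara: 08:45-09:15, 09:45-10:45, 14:45-16:15.
Finn ∩ Zubin ∩ Zara ∩ Oliver: 08:45-09:15, 10:30-10:45, 14:45-16:15.
So the common availability across everyone is 08:45-09:15, 10:30-10:45, 14:45-16:15.
Summing the common windows: 30 + 15 + 90 = 135 minutes.

135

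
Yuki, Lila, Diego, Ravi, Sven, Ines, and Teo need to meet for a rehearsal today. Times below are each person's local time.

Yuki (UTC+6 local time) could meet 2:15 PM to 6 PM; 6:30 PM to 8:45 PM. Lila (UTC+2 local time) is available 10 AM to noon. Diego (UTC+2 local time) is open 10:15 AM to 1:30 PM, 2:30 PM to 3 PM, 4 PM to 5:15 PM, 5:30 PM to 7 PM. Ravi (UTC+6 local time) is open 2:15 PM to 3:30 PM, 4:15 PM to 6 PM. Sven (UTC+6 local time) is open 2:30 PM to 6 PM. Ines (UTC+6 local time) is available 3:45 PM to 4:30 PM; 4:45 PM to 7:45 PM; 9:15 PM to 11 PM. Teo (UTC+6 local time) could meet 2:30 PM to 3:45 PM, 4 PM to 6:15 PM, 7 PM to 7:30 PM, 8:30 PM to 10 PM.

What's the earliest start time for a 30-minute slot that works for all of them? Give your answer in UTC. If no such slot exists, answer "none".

none

Yuki in UTC: 08:15-12:00, 12:30-14:45 (subtract 6h to convert from UTC+6).
Lila in UTC: 08:00-10:00 (subtract 2h to convert from UTC+2).
Diego in UTC: 08:15-11:30, 12:30-13:00, 14:00-15:15, 15:30-17:00 (subtract 2h to convert from UTC+2).
Ravi in UTC: 08:15-09:30, 10:15-12:00 (subtract 6h to convert from UTC+6).
Sven in UTC: 08:30-12:00 (subtract 6h to convert from UTC+6).
Ines in UTC: 09:45-10:30, 10:45-13:45, 15:15-17:00 (subtract 6h to convert from UTC+6).
Teo in UTC: 08:30-09:45, 10:00-12:15, 13:00-13:30, 14:30-16:00 (subtract 6h to convert from UTC+6).
Yuki ∩ Lila: 08:15-10:00.
Yuki ∩ Lila ∩ Diego: 08:15-10:00.
Yuki ∩ Lila ∩ Diego ∩ Ravi: 08:15-09:30.
Yuki ∩ Lila ∩ Diego ∩ Ravi ∩ Sven: 08:30-09:30.
Yuki ∩ Lila ∩ Diego ∩ Ravi ∩ Sven ∩ Ines: ∅.
Yuki ∩ Lila ∩ Diego ∩ Ravi ∩ Sven ∩ Ines ∩ Teo: ∅.
There is no time when everyone is free.
No common window is at least 30 minutes long.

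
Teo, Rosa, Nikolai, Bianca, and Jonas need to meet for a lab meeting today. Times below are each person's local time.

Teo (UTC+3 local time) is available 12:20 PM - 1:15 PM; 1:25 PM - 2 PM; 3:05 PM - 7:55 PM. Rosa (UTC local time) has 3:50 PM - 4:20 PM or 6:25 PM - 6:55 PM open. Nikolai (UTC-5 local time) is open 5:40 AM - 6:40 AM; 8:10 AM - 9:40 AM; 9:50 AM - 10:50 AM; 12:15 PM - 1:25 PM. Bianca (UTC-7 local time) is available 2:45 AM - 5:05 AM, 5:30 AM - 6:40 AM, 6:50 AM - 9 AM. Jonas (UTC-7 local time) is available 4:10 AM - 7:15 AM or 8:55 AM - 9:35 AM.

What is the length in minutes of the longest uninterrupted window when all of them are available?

Teo in UTC: 09:20-10:15, 10:25-11:00, 12:05-16:55 (subtract 3h to convert from UTC+3).
Rosa in UTC: 15:50-16:20, 18:25-18:55.
Nikolai in UTC: 10:40-11:40, 13:10-14:40, 14:50-15:50, 17:15-18:25 (add 5h to convert from UTC-5).
Bianca in UTC: 09:45-12:05, 12:30-13:40, 13:50-16:00 (add 7h to convert from UTC-7).
Jonas in UTC: 11:10-14:15, 15:55-16:35 (add 7h to convert from UTC-7).
Teo ∩ Rosa: 15:50-16:20.
Teo ∩ Rosa ∩ Nikolai: ∅.
Teo ∩ Rosa ∩ Nikolai ∩ Bianca: ∅.
Teo ∩ Rosa ∩ Nikolai ∩ Bianca ∩ Jonas: ∅.
There is no time when everyone is free.
No common window exists, so the longest block is 0 minutes.

0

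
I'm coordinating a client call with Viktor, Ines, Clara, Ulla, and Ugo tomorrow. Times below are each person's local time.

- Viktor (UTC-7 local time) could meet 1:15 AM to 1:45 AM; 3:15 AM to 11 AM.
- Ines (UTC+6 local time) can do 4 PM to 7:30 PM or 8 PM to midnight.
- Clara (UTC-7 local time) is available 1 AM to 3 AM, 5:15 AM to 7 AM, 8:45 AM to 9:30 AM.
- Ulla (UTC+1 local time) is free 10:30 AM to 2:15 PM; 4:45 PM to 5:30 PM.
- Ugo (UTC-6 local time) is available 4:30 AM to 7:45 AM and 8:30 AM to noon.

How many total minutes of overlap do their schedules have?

Viktor in UTC: 08:15-08:45, 10:15-18:00 (add 7h to convert from UTC-7).
Ines in UTC: 10:00-13:30, 14:00-18:00 (subtract 6h to convert from UTC+6).
Clara in UTC: 08:00-10:00, 12:15-14:00, 15:45-16:30 (add 7h to convert from UTC-7).
Ulla in UTC: 09:30-13:15, 15:45-16:30 (subtract 1h to convert from UTC+1).
Ugo in UTC: 10:30-13:45, 14:30-18:00 (add 6h to convert from UTC-6).
Viktor ∩ Ines: 10:15-13:30, 14:00-18:00.
Viktor ∩ Ines ∩ Clara: 12:15-13:30, 15:45-16:30.
Viktor ∩ Ines ∩ Clara ∩ Ulla: 12:15-13:15, 15:45-16:30.
Viktor ∩ Ines ∩ Clara ∩ Ulla ∩ Ugo: 12:15-13:15, 15:45-16:30.
Those are the intersection windows.
Summing the common windows: 60 + 45 = 105 minutes.

105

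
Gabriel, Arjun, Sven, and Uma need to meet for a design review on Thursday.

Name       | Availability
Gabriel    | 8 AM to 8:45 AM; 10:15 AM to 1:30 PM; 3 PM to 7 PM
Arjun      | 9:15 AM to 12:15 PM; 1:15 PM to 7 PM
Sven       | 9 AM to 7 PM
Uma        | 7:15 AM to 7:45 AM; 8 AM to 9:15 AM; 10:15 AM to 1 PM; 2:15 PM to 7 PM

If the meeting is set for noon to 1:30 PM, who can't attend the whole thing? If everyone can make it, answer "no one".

Arjun, Uma

Gabriel: free for 12:00-13:30. Arjun: not fully free for 12:00-13:30. Sven: free for 12:00-13:30. Uma: not fully free for 12:00-13:30.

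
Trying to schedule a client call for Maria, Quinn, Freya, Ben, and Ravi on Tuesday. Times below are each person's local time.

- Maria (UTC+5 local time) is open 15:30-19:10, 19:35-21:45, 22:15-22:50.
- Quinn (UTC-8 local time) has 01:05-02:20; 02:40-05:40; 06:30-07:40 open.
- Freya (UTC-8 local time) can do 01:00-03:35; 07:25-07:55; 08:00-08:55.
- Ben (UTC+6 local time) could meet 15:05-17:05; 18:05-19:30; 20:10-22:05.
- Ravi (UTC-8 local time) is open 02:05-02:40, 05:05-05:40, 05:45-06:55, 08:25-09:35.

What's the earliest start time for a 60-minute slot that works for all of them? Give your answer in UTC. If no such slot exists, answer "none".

Maria in UTC: 10:30-14:10, 14:35-16:45, 17:15-17:50 (subtract 5h to convert from UTC+5).
Quinn in UTC: 09:05-10:20, 10:40-13:40, 14:30-15:40 (add 8h to convert from UTC-8).
Freya in UTC: 09:00-11:35, 15:25-15:55, 16:00-16:55 (add 8h to convert from UTC-8).
Ben in UTC: 09:05-11:05, 12:05-13:30, 14:10-16:05 (subtract 6h to convert from UTC+6).
Ravi in UTC: 10:05-10:40, 13:05-13:40, 13:45-14:55, 16:25-17:35 (add 8h to convert from UTC-8).
Maria ∩ Quinn: 10:40-13:40, 14:35-15:40.
Maria ∩ Quinn ∩ Freya: 10:40-11:35, 15:25-15:40.
Maria ∩ Quinn ∩ Freya ∩ Ben: 10:40-11:05, 15:25-15:40.
Maria ∩ Quinn ∩ Freya ∩ Ben ∩ Ravi: ∅.
There is no time when everyone is free.
No common window is at least 60 minutes long.

none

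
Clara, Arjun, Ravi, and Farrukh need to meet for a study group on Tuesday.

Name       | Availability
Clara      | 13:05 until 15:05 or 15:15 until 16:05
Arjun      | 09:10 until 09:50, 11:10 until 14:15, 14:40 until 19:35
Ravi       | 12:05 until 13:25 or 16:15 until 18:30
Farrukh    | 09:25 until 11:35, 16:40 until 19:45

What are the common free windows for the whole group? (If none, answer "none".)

Clara ∩ Arjun: 13:05-14:15, 14:40-15:05, 15:15-16:05.
Clara ∩ Arjun ∩ Ravi: 13:05-13:25.
Clara ∩ Arjun ∩ Ravi ∩ Farrukh: ∅.
There is no time when everyone is free.

none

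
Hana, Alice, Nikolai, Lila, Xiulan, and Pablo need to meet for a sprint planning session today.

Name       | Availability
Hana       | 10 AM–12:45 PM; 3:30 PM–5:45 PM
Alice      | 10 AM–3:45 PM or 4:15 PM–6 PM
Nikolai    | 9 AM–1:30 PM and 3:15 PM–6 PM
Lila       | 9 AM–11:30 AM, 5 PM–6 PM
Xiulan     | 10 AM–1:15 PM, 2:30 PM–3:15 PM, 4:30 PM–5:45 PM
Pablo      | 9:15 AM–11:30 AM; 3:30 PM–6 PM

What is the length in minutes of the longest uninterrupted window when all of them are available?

90

Hana ∩ Alice: 10:00-12:45, 15:30-15:45, 16:15-17:45.
Hana ∩ Alice ∩ Nikolai: 10:00-12:45, 15:30-15:45, 16:15-17:45.
Hana ∩ Alice ∩ Nikolai ∩ Lila: 10:00-11:30, 17:00-17:45.
Hana ∩ Alice ∩ Nikolai ∩ Lila ∩ Xiulan: 10:00-11:30, 17:00-17:45.
Hana ∩ Alice ∩ Nikolai ∩ Lila ∩ Xiulan ∩ Pablo: 10:00-11:30, 17:00-17:45.
The longest is 10:00-11:30 at 90 minutes.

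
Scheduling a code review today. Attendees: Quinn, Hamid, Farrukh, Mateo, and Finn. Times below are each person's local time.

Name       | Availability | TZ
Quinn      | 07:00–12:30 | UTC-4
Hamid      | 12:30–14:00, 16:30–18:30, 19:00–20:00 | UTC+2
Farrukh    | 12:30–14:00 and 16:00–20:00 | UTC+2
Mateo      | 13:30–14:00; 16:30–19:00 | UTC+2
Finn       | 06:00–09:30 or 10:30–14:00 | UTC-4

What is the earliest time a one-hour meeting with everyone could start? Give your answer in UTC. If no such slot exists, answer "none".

14:30

Quinn in UTC: 11:00-16:30 (add 4h to convert from UTC-4).
Hamid in UTC: 10:30-12:00, 14:30-16:30, 17:00-18:00 (subtract 2h to convert from UTC+2).
Farrukh in UTC: 10:30-12:00, 14:00-18:00 (subtract 2h to convert from UTC+2).
Mateo in UTC: 11:30-12:00, 14:30-17:00 (subtract 2h to convert from UTC+2).
Finn in UTC: 10:00-13:30, 14:30-18:00 (add 4h to convert from UTC-4).
Quinn ∩ Hamid: 11:00-12:00, 14:30-16:30.
Quinn ∩ Hamid ∩ Farrukh: 11:00-12:00, 14:30-16:30.
Quinn ∩ Hamid ∩ Farrukh ∩ Mateo: 11:30-12:00, 14:30-16:30.
Quinn ∩ Hamid ∩ Farrukh ∩ Mateo ∩ Finn: 11:30-12:00, 14:30-16:30.
The first common window of at least 60 minutes is 14:30-16:30, so the earliest start is 14:30.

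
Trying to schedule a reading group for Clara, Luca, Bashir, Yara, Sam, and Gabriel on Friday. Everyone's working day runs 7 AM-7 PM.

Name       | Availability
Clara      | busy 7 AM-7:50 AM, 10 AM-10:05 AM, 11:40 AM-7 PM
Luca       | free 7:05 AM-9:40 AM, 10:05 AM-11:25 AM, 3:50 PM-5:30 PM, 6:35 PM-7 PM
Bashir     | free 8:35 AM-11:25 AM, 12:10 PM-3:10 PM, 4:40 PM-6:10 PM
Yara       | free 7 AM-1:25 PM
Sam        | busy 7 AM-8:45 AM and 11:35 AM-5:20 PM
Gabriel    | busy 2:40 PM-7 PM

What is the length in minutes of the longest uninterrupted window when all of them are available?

80

Clara free: 07:50-10:00, 10:05-11:40 (invert busy blocks within the working day).
Luca free: 07:05-09:40, 10:05-11:25, 15:50-17:30, 18:35-19:00.
Bashir free: 08:35-11:25, 12:10-15:10, 16:40-18:10.
Yara free: 07:00-13:25.
Sam free: 08:45-11:35, 17:20-19:00 (invert busy blocks within the working day).
Gabriel free: 07:00-14:40 (invert busy blocks within the working day).
Clara ∩ Luca: 07:50-09:40, 10:05-11:25.
Clara ∩ Luca ∩ Bashir: 08:35-09:40, 10:05-11:25.
Clara ∩ Luca ∩ Bashir ∩ Yara: 08:35-09:40, 10:05-11:25.
Clara ∩ Luca ∩ Bashir ∩ Yara ∩ Sam: 08:45-09:40, 10:05-11:25.
Clara ∩ Luca ∩ Bashir ∩ Yara ∩ Sam ∩ Gabriel: 08:45-09:40, 10:05-11:25.
The longest is 10:05-11:25 at 80 minutes.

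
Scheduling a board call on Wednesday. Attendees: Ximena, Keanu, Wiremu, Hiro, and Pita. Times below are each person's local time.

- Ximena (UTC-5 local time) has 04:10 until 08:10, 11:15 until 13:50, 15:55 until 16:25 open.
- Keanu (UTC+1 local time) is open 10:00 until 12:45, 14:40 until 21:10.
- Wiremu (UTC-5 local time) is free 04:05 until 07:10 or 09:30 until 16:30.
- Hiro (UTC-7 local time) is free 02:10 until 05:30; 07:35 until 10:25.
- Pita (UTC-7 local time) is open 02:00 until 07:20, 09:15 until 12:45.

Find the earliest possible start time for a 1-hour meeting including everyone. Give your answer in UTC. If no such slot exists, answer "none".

Ximena in UTC: 09:10-13:10, 16:15-18:50, 20:55-21:25 (add 5h to convert from UTC-5).
Keanu in UTC: 09:00-11:45, 13:40-20:10 (subtract 1h to convert from UTC+1).
Wiremu in UTC: 09:05-12:10, 14:30-21:30 (add 5h to convert from UTC-5).
Hiro in UTC: 09:10-12:30, 14:35-17:25 (add 7h to convert from UTC-7).
Pita in UTC: 09:00-14:20, 16:15-19:45 (add 7h to convert from UTC-7).
Ximena ∩ Keanu: 09:10-11:45, 16:15-18:50.
Ximena ∩ Keanu ∩ Wiremu: 09:10-11:45, 16:15-18:50.
Ximena ∩ Keanu ∩ Wiremu ∩ Hiro: 09:10-11:45, 16:15-17:25.
Ximena ∩ Keanu ∩ Wiremu ∩ Hiro ∩ Pita: 09:10-11:45, 16:15-17:25.
So the common availability across everyone is 09:10-11:45, 16:15-17:25.
The first common window of at least 60 minutes is 09:10-11:45, so the earliest start is 09:10.

09:10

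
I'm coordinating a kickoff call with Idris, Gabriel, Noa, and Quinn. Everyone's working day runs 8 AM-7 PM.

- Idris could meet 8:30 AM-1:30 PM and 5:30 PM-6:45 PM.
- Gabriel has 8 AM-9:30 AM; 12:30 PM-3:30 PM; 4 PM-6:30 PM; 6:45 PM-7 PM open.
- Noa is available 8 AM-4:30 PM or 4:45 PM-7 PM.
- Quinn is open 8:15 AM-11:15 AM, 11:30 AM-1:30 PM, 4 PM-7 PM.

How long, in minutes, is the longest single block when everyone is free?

Idris ∩ Gabriel: 08:30-09:30, 12:30-13:30, 17:30-18:30.
Idris ∩ Gabriel ∩ Noa: 08:30-09:30, 12:30-13:30, 17:30-18:30.
Idris ∩ Gabriel ∩ Noa ∩ Quinn: 08:30-09:30, 12:30-13:30, 17:30-18:30.
So the common availability across everyone is 08:30-09:30, 12:30-13:30, 17:30-18:30.
The longest is 08:30-09:30 at 60 minutes.

60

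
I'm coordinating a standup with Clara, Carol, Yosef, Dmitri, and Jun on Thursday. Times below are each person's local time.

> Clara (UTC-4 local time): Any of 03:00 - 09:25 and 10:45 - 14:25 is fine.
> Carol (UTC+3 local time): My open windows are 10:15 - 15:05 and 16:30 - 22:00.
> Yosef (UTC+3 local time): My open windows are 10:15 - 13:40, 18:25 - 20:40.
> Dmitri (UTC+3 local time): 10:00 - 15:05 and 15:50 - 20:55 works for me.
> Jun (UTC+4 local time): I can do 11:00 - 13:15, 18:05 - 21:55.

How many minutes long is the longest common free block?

135

Clara in UTC: 07:00-13:25, 14:45-18:25 (add 4h to convert from UTC-4).
Carol in UTC: 07:15-12:05, 13:30-19:00 (subtract 3h to convert from UTC+3).
Yosef in UTC: 07:15-10:40, 15:25-17:40 (subtract 3h to convert from UTC+3).
Dmitri in UTC: 07:00-12:05, 12:50-17:55 (subtract 3h to convert from UTC+3).
Jun in UTC: 07:00-09:15, 14:05-17:55 (subtract 4h to convert from UTC+4).
Clara ∩ Carol: 07:15-12:05, 14:45-18:25.
Clara ∩ Carol ∩ Yosef: 07:15-10:40, 15:25-17:40.
Clara ∩ Carol ∩ Yosef ∩ Dmitri: 07:15-10:40, 15:25-17:40.
Clara ∩ Carol ∩ Yosef ∩ Dmitri ∩ Jun: 07:15-09:15, 15:25-17:40.
Those are the intersection windows.
The longest is 15:25-17:40 at 135 minutes.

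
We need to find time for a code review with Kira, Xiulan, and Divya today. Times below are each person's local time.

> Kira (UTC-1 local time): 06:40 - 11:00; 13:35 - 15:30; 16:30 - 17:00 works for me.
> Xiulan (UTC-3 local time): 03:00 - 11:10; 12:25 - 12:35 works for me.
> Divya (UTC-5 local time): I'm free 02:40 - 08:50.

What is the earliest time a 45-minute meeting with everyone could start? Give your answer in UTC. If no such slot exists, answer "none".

07:40

Kira in UTC: 07:40-12:00, 14:35-16:30, 17:30-18:00 (add 1h to convert from UTC-1).
Xiulan in UTC: 06:00-14:10, 15:25-15:35 (add 3h to convert from UTC-3).
Divya in UTC: 07:40-13:50 (add 5h to convert from UTC-5).
Kira ∩ Xiulan: 07:40-12:00, 15:25-15:35.
Kira ∩ Xiulan ∩ Divya: 07:40-12:00.
So the common availability across everyone is 07:40-12:00.
The first common window of at least 45 minutes is 07:40-12:00, so the earliest start is 07:40.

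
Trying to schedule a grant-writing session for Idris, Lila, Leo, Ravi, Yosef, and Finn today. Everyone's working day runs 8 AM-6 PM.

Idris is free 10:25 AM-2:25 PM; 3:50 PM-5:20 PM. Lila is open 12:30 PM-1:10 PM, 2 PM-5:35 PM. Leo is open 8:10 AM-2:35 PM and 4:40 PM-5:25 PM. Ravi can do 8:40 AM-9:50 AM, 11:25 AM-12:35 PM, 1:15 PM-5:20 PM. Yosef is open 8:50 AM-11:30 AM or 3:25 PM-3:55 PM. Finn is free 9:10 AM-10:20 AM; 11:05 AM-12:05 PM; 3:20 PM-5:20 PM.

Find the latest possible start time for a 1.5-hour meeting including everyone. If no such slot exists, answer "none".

none

Idris ∩ Lila: 12:30-13:10, 14:00-14:25, 15:50-17:20.
Idris ∩ Lila ∩ Leo: 12:30-13:10, 14:00-14:25, 16:40-17:20.
Idris ∩ Lila ∩ Leo ∩ Ravi: 12:30-12:35, 14:00-14:25, 16:40-17:20.
Idris ∩ Lila ∩ Leo ∩ Ravi ∩ Yosef: ∅.
Idris ∩ Lila ∩ Leo ∩ Ravi ∩ Yosef ∩ Finn: ∅.
There is no time when everyone is free.
No common window is at least 90 minutes long.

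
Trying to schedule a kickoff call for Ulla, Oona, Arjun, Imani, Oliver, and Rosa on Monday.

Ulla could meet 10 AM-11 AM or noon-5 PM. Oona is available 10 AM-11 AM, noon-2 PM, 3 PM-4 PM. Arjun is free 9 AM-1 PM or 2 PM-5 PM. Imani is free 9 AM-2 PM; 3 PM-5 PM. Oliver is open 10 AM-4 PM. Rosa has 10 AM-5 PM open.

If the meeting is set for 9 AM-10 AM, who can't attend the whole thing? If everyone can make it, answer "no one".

Ulla: not fully free for 09:00-10:00. Oona: not fully free for 09:00-10:00. Arjun: free for 09:00-10:00. Imani: free for 09:00-10:00. Oliver: not fully free for 09:00-10:00. Rosa: not fully free for 09:00-10:00.

Oliver, Oona, Rosa, Ulla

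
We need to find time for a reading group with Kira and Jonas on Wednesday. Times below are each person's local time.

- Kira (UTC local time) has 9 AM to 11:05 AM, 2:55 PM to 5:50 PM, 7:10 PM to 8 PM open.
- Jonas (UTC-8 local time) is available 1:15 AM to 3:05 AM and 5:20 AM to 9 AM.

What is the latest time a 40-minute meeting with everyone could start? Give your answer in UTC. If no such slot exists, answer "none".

16:20

Kira in UTC: 09:00-11:05, 14:55-17:50, 19:10-20:00.
Jonas in UTC: 09:15-11:05, 13:20-17:00 (add 8h to convert from UTC-8).
Kira ∩ Jonas: 09:15-11:05, 14:55-17:00.
So the common availability across everyone is 09:15-11:05, 14:55-17:00.
The last common window of at least 40 minutes is 14:55-17:00; a 40-minute meeting can start as late as 16:20 and still end by 17:00.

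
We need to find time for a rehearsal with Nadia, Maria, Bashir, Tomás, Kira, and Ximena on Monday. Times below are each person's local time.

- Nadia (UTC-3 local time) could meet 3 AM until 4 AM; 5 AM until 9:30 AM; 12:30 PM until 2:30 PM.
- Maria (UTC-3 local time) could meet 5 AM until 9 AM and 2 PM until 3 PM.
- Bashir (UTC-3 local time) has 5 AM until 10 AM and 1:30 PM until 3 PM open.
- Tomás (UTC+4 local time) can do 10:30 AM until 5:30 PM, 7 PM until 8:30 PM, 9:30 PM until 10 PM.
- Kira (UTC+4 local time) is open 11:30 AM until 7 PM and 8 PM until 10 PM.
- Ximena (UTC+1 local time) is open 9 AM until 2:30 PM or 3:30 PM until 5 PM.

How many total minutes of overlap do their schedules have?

240

Nadia in UTC: 06:00-07:00, 08:00-12:30, 15:30-17:30 (add 3h to convert from UTC-3).
Maria in UTC: 08:00-12:00, 17:00-18:00 (add 3h to convert from UTC-3).
Bashir in UTC: 08:00-13:00, 16:30-18:00 (add 3h to convert from UTC-3).
Tomás in UTC: 06:30-13:30, 15:00-16:30, 17:30-18:00 (subtract 4h to convert from UTC+4).
Kira in UTC: 07:30-15:00, 16:00-18:00 (subtract 4h to convert from UTC+4).
Ximena in UTC: 08:00-13:30, 14:30-16:00 (subtract 1h to convert from UTC+1).
Nadia ∩ Maria: 08:00-12:00, 17:00-17:30.
Nadia ∩ Maria ∩ Bashir: 08:00-12:00, 17:00-17:30.
Nadia ∩ Maria ∩ Bashir ∩ Tomás: 08:00-12:00.
Nadia ∩ Maria ∩ Bashir ∩ Tomás ∩ Kira: 08:00-12:00.
Nadia ∩ Maria ∩ Bashir ∩ Tomás ∩ Kira ∩ Ximena: 08:00-12:00.
That's a single block of 240 minutes.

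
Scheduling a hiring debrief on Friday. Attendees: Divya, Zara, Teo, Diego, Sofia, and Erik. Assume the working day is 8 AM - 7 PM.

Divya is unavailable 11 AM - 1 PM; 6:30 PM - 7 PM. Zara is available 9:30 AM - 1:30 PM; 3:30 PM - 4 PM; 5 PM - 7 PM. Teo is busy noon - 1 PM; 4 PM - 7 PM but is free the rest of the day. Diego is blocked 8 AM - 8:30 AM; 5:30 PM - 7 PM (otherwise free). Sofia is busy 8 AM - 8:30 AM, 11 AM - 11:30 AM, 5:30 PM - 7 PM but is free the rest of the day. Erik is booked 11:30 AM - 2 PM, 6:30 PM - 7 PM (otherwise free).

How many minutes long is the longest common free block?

90

Divya free: 08:00-11:00, 13:00-18:30 (invert busy blocks within the working day).
Zara free: 09:30-13:30, 15:30-16:00, 17:00-19:00.
Teo free: 08:00-12:00, 13:00-16:00 (invert busy blocks within the working day).
Diego free: 08:30-17:30 (invert busy blocks within the working day).
Sofia free: 08:30-11:00, 11:30-17:30 (invert busy blocks within the working day).
Erik free: 08:00-11:30, 14:00-18:30 (invert busy blocks within the working day).
Divya ∩ Zara: 09:30-11:00, 13:00-13:30, 15:30-16:00, 17:00-18:30.
Divya ∩ Zara ∩ Teo: 09:30-11:00, 13:00-13:30, 15:30-16:00.
Divya ∩ Zara ∩ Teo ∩ Diego: 09:30-11:00, 13:00-13:30, 15:30-16:00.
Divya ∩ Zara ∩ Teo ∩ Diego ∩ Sofia: 09:30-11:00, 13:00-13:30, 15:30-16:00.
Divya ∩ Zara ∩ Teo ∩ Diego ∩ Sofia ∩ Erik: 09:30-11:00, 15:30-16:00.
Those are the intersection windows.
The longest is 09:30-11:00 at 90 minutes.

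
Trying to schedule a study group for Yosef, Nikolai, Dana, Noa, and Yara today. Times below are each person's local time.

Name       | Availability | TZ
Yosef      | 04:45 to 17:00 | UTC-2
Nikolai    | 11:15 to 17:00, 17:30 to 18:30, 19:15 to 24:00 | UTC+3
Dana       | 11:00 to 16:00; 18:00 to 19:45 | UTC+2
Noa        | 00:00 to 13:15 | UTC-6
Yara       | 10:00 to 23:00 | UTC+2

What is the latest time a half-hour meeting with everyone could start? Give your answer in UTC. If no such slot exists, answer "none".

17:15

Yosef in UTC: 06:45-19:00 (add 2h to convert from UTC-2).
Nikolai in UTC: 08:15-14:00, 14:30-15:30, 16:15-21:00 (subtract 3h to convert from UTC+3).
Dana in UTC: 09:00-14:00, 16:00-17:45 (subtract 2h to convert from UTC+2).
Noa in UTC: 06:00-19:15 (add 6h to convert from UTC-6).
Yara in UTC: 08:00-21:00 (subtract 2h to convert from UTC+2).
Yosef ∩ Nikolai: 08:15-14:00, 14:30-15:30, 16:15-19:00.
Yosef ∩ Nikolai ∩ Dana: 09:00-14:00, 16:15-17:45.
Yosef ∩ Nikolai ∩ Dana ∩ Noa: 09:00-14:00, 16:15-17:45.
Yosef ∩ Nikolai ∩ Dana ∩ Noa ∩ Yara: 09:00-14:00, 16:15-17:45.
The last common window of at least 30 minutes is 16:15-17:45; a 30-minute meeting can start as late as 17:15 and still end by 17:45.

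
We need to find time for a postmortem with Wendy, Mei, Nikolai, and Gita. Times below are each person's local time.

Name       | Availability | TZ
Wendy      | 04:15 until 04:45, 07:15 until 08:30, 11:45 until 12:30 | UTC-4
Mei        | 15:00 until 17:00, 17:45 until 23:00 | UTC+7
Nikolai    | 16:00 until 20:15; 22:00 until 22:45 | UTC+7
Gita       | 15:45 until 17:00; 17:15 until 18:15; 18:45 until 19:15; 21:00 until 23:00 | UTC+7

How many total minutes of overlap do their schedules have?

Wendy in UTC: 08:15-08:45, 11:15-12:30, 15:45-16:30 (add 4h to convert from UTC-4).
Mei in UTC: 08:00-10:00, 10:45-16:00 (subtract 7h to convert from UTC+7).
Nikolai in UTC: 09:00-13:15, 15:00-15:45 (subtract 7h to convert from UTC+7).
Gita in UTC: 08:45-10:00, 10:15-11:15, 11:45-12:15, 14:00-16:00 (subtract 7h to convert from UTC+7).
Wendy ∩ Mei: 08:15-08:45, 11:15-12:30, 15:45-16:00.
Wendy ∩ Mei ∩ Nikolai: 11:15-12:30.
Wendy ∩ Mei ∩ Nikolai ∩ Gita: 11:45-12:15.
That's a single block of 30 minutes.

30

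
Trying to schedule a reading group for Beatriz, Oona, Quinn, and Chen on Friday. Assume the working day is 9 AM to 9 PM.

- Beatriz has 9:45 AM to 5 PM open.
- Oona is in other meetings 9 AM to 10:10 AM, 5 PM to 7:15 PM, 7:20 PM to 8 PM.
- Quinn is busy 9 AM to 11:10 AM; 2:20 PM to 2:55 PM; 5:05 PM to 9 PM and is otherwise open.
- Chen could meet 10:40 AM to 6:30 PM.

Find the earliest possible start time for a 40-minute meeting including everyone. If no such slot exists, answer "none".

Beatriz free: 09:45-17:00.
Oona free: 10:10-17:00, 19:15-19:20, 20:00-21:00 (invert busy blocks within the working day).
Quinn free: 11:10-14:20, 14:55-17:05 (invert busy blocks within the working day).
Chen free: 10:40-18:30.
Beatriz ∩ Oona: 10:10-17:00.
Beatriz ∩ Oona ∩ Quinn: 11:10-14:20, 14:55-17:00.
Beatriz ∩ Oona ∩ Quinn ∩ Chen: 11:10-14:20, 14:55-17:00.
The first common window of at least 40 minutes is 11:10-14:20, so the earliest start is 11:10.

11:10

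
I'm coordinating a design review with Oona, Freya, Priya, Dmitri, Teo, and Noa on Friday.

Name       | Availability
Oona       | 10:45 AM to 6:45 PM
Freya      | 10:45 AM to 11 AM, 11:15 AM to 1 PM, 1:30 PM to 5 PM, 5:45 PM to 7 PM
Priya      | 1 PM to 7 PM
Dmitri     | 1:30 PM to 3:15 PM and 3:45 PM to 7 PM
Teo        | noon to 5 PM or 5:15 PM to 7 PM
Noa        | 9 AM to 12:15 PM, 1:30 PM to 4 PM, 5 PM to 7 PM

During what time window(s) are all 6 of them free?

Oona ∩ Freya: 10:45-11:00, 11:15-13:00, 13:30-17:00, 17:45-18:45.
Oona ∩ Freya ∩ Priya: 13:30-17:00, 17:45-18:45.
Oona ∩ Freya ∩ Priya ∩ Dmitri: 13:30-15:15, 15:45-17:00, 17:45-18:45.
Oona ∩ Freya ∩ Priya ∩ Dmitri ∩ Teo: 13:30-15:15, 15:45-17:00, 17:45-18:45.
Oona ∩ Freya ∩ Priya ∩ Dmitri ∩ Teo ∩ Noa: 13:30-15:15, 15:45-16:00, 17:45-18:45.

13:30-15:15, 15:45-16:00, 17:45-18:45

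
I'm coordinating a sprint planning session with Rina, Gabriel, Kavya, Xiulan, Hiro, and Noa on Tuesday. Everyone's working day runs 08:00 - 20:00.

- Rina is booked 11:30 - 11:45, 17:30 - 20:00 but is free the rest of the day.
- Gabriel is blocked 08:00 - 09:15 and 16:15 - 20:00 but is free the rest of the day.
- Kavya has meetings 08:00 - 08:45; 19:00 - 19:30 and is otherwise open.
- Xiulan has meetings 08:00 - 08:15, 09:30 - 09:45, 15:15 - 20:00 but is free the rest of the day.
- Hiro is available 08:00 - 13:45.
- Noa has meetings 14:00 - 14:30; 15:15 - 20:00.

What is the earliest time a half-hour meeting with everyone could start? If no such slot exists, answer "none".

09:45

Rina free: 08:00-11:30, 11:45-17:30 (invert busy blocks within the working day).
Gabriel free: 09:15-16:15 (invert busy blocks within the working day).
Kavya free: 08:45-19:00, 19:30-20:00 (invert busy blocks within the working day).
Xiulan free: 08:15-09:30, 09:45-15:15 (invert busy blocks within the working day).
Hiro free: 08:00-13:45.
Noa free: 08:00-14:00, 14:30-15:15 (invert busy blocks within the working day).
Rina ∩ Gabriel: 09:15-11:30, 11:45-16:15.
Rina ∩ Gabriel ∩ Kavya: 09:15-11:30, 11:45-16:15.
Rina ∩ Gabriel ∩ Kavya ∩ Xiulan: 09:15-09:30, 09:45-11:30, 11:45-15:15.
Rina ∩ Gabriel ∩ Kavya ∩ Xiulan ∩ Hiro: 09:15-09:30, 09:45-11:30, 11:45-13:45.
Rina ∩ Gabriel ∩ Kavya ∩ Xiulan ∩ Hiro ∩ Noa: 09:15-09:30, 09:45-11:30, 11:45-13:45.
The first common window of at least 30 minutes is 09:45-11:30, so the earliest start is 09:45.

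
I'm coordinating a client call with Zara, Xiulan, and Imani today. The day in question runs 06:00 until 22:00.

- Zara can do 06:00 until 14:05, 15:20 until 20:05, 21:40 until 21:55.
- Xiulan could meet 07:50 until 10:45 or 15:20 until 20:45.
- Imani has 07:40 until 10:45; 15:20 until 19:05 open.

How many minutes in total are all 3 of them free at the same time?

Zara ∩ Xiulan: 07:50-10:45, 15:20-20:05.
Zara ∩ Xiulan ∩ Imani: 07:50-10:45, 15:20-19:05.
Summing the common windows: 175 + 225 = 400 minutes.

400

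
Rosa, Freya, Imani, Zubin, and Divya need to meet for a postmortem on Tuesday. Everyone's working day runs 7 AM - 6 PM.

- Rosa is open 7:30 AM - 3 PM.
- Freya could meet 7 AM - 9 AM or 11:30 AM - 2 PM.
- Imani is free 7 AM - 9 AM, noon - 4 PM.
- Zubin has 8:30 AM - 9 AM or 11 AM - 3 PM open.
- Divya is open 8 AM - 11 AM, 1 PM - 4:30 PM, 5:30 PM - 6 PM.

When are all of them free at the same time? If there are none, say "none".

Rosa ∩ Freya: 07:30-09:00, 11:30-14:00.
Rosa ∩ Freya ∩ Imani: 07:30-09:00, 12:00-14:00.
Rosa ∩ Freya ∩ Imani ∩ Zubin: 08:30-09:00, 12:00-14:00.
Rosa ∩ Freya ∩ Imani ∩ Zubin ∩ Divya: 08:30-09:00, 13:00-14:00.

08:30-09:00, 13:00-14:00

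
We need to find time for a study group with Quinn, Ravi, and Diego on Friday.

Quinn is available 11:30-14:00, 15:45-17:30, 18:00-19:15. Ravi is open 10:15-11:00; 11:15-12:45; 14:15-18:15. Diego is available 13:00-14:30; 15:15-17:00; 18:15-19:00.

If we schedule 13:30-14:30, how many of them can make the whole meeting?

1

Diego can make the full 13:30-14:30 slot — that's 1.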